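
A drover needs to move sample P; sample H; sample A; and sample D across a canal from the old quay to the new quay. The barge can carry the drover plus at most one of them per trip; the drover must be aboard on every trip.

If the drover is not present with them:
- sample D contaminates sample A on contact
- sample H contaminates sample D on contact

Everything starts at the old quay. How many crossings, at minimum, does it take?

Counting alone: the drover can take at most 1 across per trip to the new quay, so moving all 4 needs at least 4 loaded trips out, with a return between consecutive ones — at least 7 crossings.
The safety rule pushes this higher. Following every safe sequence of crossings, the most of the 4 that can be at the new quay as the barge arrives there on crossing 7 is 3 — never all 4.
So no plan with fewer than 9 crossings exists, and this one achieves 9:
1. Drover goes to the new quay with sample D.  [the old quay: sample A, sample H, sample P | the new quay: sample D]
2. Drover goes back to the old quay alone.  [the old quay: sample A, sample H, sample P | the new quay: sample D]
3. Drover goes to the new quay with sample P.  [the old quay: sample A, sample H | the new quay: sample D, sample P]
4. Drover goes back to the old quay alone.  [the old quay: sample A, sample H | the new quay: sample D, sample P]
5. Drover goes to the new quay with sample H.  [the old quay: sample A | the new quay: sample D, sample H, sample P]
6. Drover goes back to the old quay with sample D.  [the old quay: sample A, sample D | the new quay: sample H, sample P]
7. Drover goes to the new quay with sample A.  [the old quay: sample D | the new quay: sample A, sample H, sample P]
8. Drover goes back to the old quay alone.  [the old quay: sample D | the new quay: sample A, sample H, sample P]
9. Drover goes to the new quay with sample D.  [the old quay: — | the new quay: sample A, sample D, sample H, sample P]

9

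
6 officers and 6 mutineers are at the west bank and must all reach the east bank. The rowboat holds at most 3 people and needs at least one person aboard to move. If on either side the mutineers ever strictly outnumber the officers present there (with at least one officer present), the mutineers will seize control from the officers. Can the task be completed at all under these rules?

Following every safe sequence of crossings from the start, the most of the 12 that can be at the east bank as the rowboat arrives there on crossings 1, 3, 5 is 3, 5, 6 respectively; the best ever achieved is 6 of 12.
From crossing 7 on, no configuration arises that was not already reachable earlier: only 17 distinct safe configurations (who is on which side, and where the rowboat is) can ever be reached, none of them has everyone across, and every continuation just revisits them. They are: 0 officers + 0 mutineers across (rowboat back at the start); 0 officers + 1 mutineer across (rowboat there); 0 officers + 1 mutineer across (rowboat back at the start); 0 officers + 2 mutineers across (rowboat there); 0 officers + 2 mutineers across (rowboat back at the start); 0 officers + 3 mutineers across (rowboat there); 0 officers + 3 mutineers across (rowboat back at the start); 0 officers + 4 mutineers across (rowboat there); 0 officers + 4 mutineers across (rowboat back at the start); 0 officers + 5 mutineers across (rowboat there); 0 officers + 5 mutineers across (rowboat back at the start); 0 officers + 6 mutineers across (rowboat there); 1 officer + 1 mutineer across (rowboat there); 1 officer + 1 mutineer across (rowboat back at the start); 2 officers + 2 mutineers across (rowboat there); 2 officers + 2 mutineers across (rowboat back at the start); 3 officers + 3 mutineers across (rowboat there). So no valid plan exists.

No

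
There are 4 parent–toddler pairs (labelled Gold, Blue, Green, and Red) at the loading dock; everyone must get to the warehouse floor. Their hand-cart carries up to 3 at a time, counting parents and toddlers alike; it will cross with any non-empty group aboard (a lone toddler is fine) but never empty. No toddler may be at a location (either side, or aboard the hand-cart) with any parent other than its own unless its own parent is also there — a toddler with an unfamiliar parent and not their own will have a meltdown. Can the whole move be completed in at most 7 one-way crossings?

No

Counting alone: each trip to the warehouse floor takes at most 3 across and each return brings at least 1 back, so after t trips out (and t−1 returns) at most 3t − (t−1) of the 8 are across; that first reaches 8 at t = 4, so at least 7 crossings are needed.
The safety rule pushes this higher. Following every safe sequence of crossings, the most of the 8 that can be at the warehouse floor as the hand-cart arrives there on crossing 7 is 7 — never all 8.
So the move cannot be finished within 7 crossings. (The shortest complete plan takes 9:)
1. parent Gold and toddler Gold cross → the warehouse floor.
2. parent Gold crosses ← the loading dock.
3. parent Blue, parent Gold, and toddler Blue cross → the warehouse floor.
4. parent Gold and toddler Gold cross ← the loading dock.
5. parent Gold, parent Green, and parent Red cross → the warehouse floor.
6. toddler Blue crosses ← the loading dock.
7. toddler Blue and toddler Gold cross → the warehouse floor.
8. toddler Gold crosses ← the loading dock.
9. toddler Gold, toddler Green, and toddler Red cross → the warehouse floor.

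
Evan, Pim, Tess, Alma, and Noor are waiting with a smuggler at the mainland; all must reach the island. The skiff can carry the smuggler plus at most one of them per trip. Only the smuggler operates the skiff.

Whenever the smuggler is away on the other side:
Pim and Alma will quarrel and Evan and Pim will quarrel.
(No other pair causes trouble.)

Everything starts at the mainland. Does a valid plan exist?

Yes

1. Smuggler goes to the island with Pim.
2. Smuggler goes back to the mainland alone.
3. Smuggler goes to the island with Evan.
4. Smuggler goes back to the mainland with Pim.
5. Smuggler goes to the island with Alma.
6. Smuggler goes back to the mainland alone.
7. Smuggler goes to the island with Tess.
8. Smuggler goes back to the mainland alone.
9. Smuggler goes to the island with Noor.
10. Smuggler goes back to the mainland alone.
11. Smuggler goes to the island with Pim.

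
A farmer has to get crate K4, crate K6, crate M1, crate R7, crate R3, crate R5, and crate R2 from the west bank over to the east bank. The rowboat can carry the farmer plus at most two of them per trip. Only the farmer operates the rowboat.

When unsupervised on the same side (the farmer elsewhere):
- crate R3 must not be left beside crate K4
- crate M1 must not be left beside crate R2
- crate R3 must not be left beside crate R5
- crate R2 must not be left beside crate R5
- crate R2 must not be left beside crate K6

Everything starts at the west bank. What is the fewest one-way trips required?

9

Counting alone: the farmer can take at most 2 across per trip to the east bank, so moving all 7 needs at least 4 loaded trips out, with a return between consecutive ones — at least 7 crossings.
The safety rule pushes this higher. Following every safe sequence of crossings, the most of the 7 that can be at the east bank as the rowboat arrives there on crossing 7 is 6 — never all 7.
So no plan with fewer than 9 crossings exists, and this one achieves 9:
1. Farmer goes to the east bank with crate R2 and crate R3.
2. Farmer goes back to the west bank alone.
3. Farmer goes to the east bank with crate K4.
4. Farmer goes back to the west bank with crate R3.
5. Farmer goes to the east bank with crate K6 and crate R5.
6. Farmer goes back to the west bank with crate R2.
7. Farmer goes to the east bank with crate M1 and crate R7.
8. Farmer goes back to the west bank alone.
9. Farmer goes to the east bank with crate R2 and crate R3.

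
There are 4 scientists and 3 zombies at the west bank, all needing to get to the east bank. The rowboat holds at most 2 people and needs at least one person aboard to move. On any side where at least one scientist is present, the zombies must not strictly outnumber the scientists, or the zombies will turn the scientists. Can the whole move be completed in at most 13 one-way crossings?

Yes — this plan uses 11 crossings (≤ 13):
1. 2 zombies → the east bank.  (the west bank: 4S 1Z; the east bank: 0S 2Z)
2. 1 zombie ← the west bank.  (the west bank: 4S 2Z; the east bank: 0S 1Z)
3. 2 zombies → the east bank.  (the west bank: 4S 0Z; the east bank: 0S 3Z)
4. 1 zombie ← the west bank.  (the west bank: 4S 1Z; the east bank: 0S 2Z)
5. 2 scientists → the east bank.  (the west bank: 2S 1Z; the east bank: 2S 2Z)
6. 1 zombie ← the west bank.  (the west bank: 2S 2Z; the east bank: 2S 1Z)
7. 1 scientist and 1 zombie → the east bank.  (the west bank: 1S 1Z; the east bank: 3S 2Z)
8. 1 scientist ← the west bank.  (the west bank: 2S 1Z; the east bank: 2S 2Z)
9. 1 scientist and 1 zombie → the east bank.  (the west bank: 1S 0Z; the east bank: 3S 3Z)
10. 1 zombie ← the west bank.  (the west bank: 1S 1Z; the east bank: 3S 2Z)
11. 1 scientist and 1 zombie → the east bank.  (the west bank: 0S 0Z; the east bank: 4S 3Z)

Yes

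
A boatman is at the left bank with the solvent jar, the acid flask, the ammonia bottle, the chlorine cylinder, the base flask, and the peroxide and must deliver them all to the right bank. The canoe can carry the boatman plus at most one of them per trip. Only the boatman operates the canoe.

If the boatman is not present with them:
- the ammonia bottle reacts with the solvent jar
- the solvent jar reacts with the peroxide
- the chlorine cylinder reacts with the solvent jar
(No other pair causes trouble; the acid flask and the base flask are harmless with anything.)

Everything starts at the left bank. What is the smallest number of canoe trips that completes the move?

Following every safe sequence of crossings from the start, the most of the 6 that can be at the right bank as the canoe arrives there on crossings 1, 3, 5, 7 is 1, 2, 3, 4 respectively; the best ever achieved is 4 of 6.
From crossing 9 on, no configuration arises that was not already reachable earlier: only 36 distinct safe configurations (who is on which side, and where the canoe is) can ever be reached, none of them has everyone across, and every continuation just revisits them. So no valid plan exists.

impossible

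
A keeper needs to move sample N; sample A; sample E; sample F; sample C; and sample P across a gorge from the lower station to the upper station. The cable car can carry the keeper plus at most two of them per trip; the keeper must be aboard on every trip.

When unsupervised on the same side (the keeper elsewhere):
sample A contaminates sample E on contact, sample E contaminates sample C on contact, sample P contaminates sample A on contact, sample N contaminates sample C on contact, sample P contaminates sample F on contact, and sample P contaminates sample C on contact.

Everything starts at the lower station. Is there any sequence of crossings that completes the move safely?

Whatever the first load, the items left behind include a forbidden pair without the keeper. No opening move is safe, so no plan exists.

No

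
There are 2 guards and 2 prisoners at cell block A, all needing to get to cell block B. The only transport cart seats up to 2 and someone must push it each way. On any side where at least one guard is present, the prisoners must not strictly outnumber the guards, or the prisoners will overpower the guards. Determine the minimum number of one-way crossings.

5

Counting alone: each trip to cell block B takes at most 2 across and each return brings at least 1 back, so after t trips out (and t−1 returns) at most 2t − (t−1) of the 4 are across; that first reaches 4 at t = 3, so at least 5 crossings are needed.
The plan below uses exactly 5 crossings, so it is optimal:
1. 2 prisoners → cell block B.  (cell block A: 2G 0P; cell block B: 0G 2P)
2. 1 prisoner ← cell block A.  (cell block A: 2G 1P; cell block B: 0G 1P)
3. 2 guards → cell block B.  (cell block A: 0G 1P; cell block B: 2G 1P)
4. 1 prisoner ← cell block A.  (cell block A: 0G 2P; cell block B: 2G 0P)
5. 2 prisoners → cell block B.  (cell block A: 0G 0P; cell block B: 2G 2P)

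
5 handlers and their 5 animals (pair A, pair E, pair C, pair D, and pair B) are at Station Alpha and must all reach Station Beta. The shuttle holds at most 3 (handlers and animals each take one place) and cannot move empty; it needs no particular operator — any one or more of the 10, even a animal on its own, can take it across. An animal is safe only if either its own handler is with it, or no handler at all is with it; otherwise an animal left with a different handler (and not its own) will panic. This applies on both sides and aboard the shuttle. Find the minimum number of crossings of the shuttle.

11

Counting alone: each trip to Station Beta takes at most 3 across and each return brings at least 1 back, so after t trips out (and t−1 returns) at most 3t − (t−1) of the 10 are across; that first reaches 10 at t = 5, so at least 9 crossings are needed.
The safety rule pushes this higher. Following every safe sequence of crossings, the most of the 10 that can be at Station Beta as the shuttle arrives there on crossing 9 is 9 — never all 10.
So no plan with fewer than 11 crossings exists, and this one achieves 11:
1. animal A and handler A cross → Station Beta.
2. handler A crosses ← Station Alpha.
3. animal C, animal D, and animal E cross → Station Beta.
4. animal A crosses ← Station Alpha.
5. handler C, handler D, and handler E cross → Station Beta.
6. animal E and handler E cross ← Station Alpha.
7. handler A, handler B, and handler E cross → Station Beta.
8. animal C crosses ← Station Alpha.
9. animal A and animal E cross → Station Beta.
10. animal A crosses ← Station Alpha.
11. animal A, animal B, and animal C cross → Station Beta.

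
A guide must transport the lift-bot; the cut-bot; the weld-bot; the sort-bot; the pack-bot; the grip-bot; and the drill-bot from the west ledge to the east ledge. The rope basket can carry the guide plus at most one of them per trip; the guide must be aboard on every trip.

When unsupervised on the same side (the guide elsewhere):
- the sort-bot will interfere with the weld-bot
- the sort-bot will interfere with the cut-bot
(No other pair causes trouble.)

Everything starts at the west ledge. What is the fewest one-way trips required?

Counting alone: the guide can take at most 1 across per trip to the east ledge, so moving all 7 needs at least 7 loaded trips out, with a return between consecutive ones — at least 13 crossings.
The safety rule pushes this higher. Following every safe sequence of crossings, the most of the 7 that can be at the east ledge as the rope basket arrives there on crossing 13 is 6 — never all 7.
So no plan with fewer than 15 crossings exists, and this one achieves 15:
1. Guide goes to the east ledge with the sort-bot.  [the west ledge: the cut-bot, the drill-bot, the grip-bot, the lift-bot, the pack-bot, the weld-bot | the east ledge: the sort-bot]
2. Guide goes back to the west ledge alone.  [the west ledge: the cut-bot, the drill-bot, the grip-bot, the lift-bot, the pack-bot, the weld-bot | the east ledge: the sort-bot]
3. Guide goes to the east ledge with the lift-bot.  [the west ledge: the cut-bot, the drill-bot, the grip-bot, the pack-bot, the weld-bot | the east ledge: the lift-bot, the sort-bot]
4. Guide goes back to the west ledge alone.  [the west ledge: the cut-bot, the drill-bot, the grip-bot, the pack-bot, the weld-bot | the east ledge: the lift-bot, the sort-bot]
5. Guide goes to the east ledge with the cut-bot.  [the west ledge: the drill-bot, the grip-bot, the pack-bot, the weld-bot | the east ledge: the cut-bot, the lift-bot, the sort-bot]
6. Guide goes back to the west ledge with the sort-bot.  [the west ledge: the drill-bot, the grip-bot, the pack-bot, the sort-bot, the weld-bot | the east ledge: the cut-bot, the lift-bot]
7. Guide goes to the east ledge with the weld-bot.  [the west ledge: the drill-bot, the grip-bot, the pack-bot, the sort-bot | the east ledge: the cut-bot, the lift-bot, the weld-bot]
8. Guide goes back to the west ledge alone.  [the west ledge: the drill-bot, the grip-bot, the pack-bot, the sort-bot | the east ledge: the cut-bot, the lift-bot, the weld-bot]
9. Guide goes to the east ledge with the pack-bot.  [the west ledge: the drill-bot, the grip-bot, the sort-bot | the east ledge: the cut-bot, the lift-bot, the pack-bot, the weld-bot]
10. Guide goes back to the west ledge alone.  [the west ledge: the drill-bot, the grip-bot, the sort-bot | the east ledge: the cut-bot, the lift-bot, the pack-bot, the weld-bot]
11. Guide goes to the east ledge with the grip-bot.  [the west ledge: the drill-bot, the sort-bot | the east ledge: the cut-bot, the grip-bot, the lift-bot, the pack-bot, the weld-bot]
12. Guide goes back to the west ledge alone.  [the west ledge: the drill-bot, the sort-bot | the east ledge: the cut-bot, the grip-bot, the lift-bot, the pack-bot, the weld-bot]
13. Guide goes to the east ledge with the drill-bot.  [the west ledge: the sort-bot | the east ledge: the cut-bot, the drill-bot, the grip-bot, the lift-bot, the pack-bot, the weld-bot]
14. Guide goes back to the west ledge alone.  [the west ledge: the sort-bot | the east ledge: the cut-bot, the drill-bot, the grip-bot, the lift-bot, the pack-bot, the weld-bot]
15. Guide goes to the east ledge with the sort-bot.  [the west ledge: — | the east ledge: the cut-bot, the drill-bot, the grip-bot, the lift-bot, the pack-bot, the sort-bot, the weld-bot]

15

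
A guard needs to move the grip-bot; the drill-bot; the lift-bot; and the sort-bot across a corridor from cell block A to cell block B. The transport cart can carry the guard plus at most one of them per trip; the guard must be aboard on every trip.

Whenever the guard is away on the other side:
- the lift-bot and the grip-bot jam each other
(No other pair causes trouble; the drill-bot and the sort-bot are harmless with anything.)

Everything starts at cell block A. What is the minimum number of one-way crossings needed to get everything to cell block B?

7

Counting alone: the guard can take at most 1 across per trip to cell block B, so moving all 4 needs at least 4 loaded trips out, with a return between consecutive ones — at least 7 crossings.
The plan below uses exactly 7 crossings, so it is optimal:
1. Guard goes to cell block B with the grip-bot.  [cell block A: the drill-bot, the lift-bot, the sort-bot | cell block B: the grip-bot]
2. Guard goes back to cell block A alone.  [cell block A: the drill-bot, the lift-bot, the sort-bot | cell block B: the grip-bot]
3. Guard goes to cell block B with the drill-bot.  [cell block A: the lift-bot, the sort-bot | cell block B: the drill-bot, the grip-bot]
4. Guard goes back to cell block A alone.  [cell block A: the lift-bot, the sort-bot | cell block B: the drill-bot, the grip-bot]
5. Guard goes to cell block B with the sort-bot.  [cell block A: the lift-bot | cell block B: the drill-bot, the grip-bot, the sort-bot]
6. Guard goes back to cell block A alone.  [cell block A: the lift-bot | cell block B: the drill-bot, the grip-bot, the sort-bot]
7. Guard goes to cell block B with the lift-bot.  [cell block A: — | cell block B: the drill-bot, the grip-bot, the lift-bot, the sort-bot]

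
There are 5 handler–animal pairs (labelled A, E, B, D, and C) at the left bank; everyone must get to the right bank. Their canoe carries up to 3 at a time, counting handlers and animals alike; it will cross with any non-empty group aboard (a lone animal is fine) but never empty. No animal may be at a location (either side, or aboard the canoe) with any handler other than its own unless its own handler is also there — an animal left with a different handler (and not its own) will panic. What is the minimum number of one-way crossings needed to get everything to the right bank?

11

Counting alone: each trip to the right bank takes at most 3 across and each return brings at least 1 back, so after t trips out (and t−1 returns) at most 3t − (t−1) of the 10 are across; that first reaches 10 at t = 5, so at least 9 crossings are needed.
The safety rule pushes this higher. Following every safe sequence of crossings, the most of the 10 that can be at the right bank as the canoe arrives there on crossing 9 is 9 — never all 10.
So no plan with fewer than 11 crossings exists, and this one achieves 11:
1. animal A and handler A cross → the right bank.
2. handler A crosses ← the left bank.
3. animal B, animal D, and animal E cross → the right bank.
4. animal A crosses ← the left bank.
5. handler B, handler D, and handler E cross → the right bank.
6. animal E and handler E cross ← the left bank.
7. handler A, handler C, and handler E cross → the right bank.
8. animal B crosses ← the left bank.
9. animal A and animal E cross → the right bank.
10. animal A crosses ← the left bank.
11. animal A, animal B, and animal C cross → the right bank.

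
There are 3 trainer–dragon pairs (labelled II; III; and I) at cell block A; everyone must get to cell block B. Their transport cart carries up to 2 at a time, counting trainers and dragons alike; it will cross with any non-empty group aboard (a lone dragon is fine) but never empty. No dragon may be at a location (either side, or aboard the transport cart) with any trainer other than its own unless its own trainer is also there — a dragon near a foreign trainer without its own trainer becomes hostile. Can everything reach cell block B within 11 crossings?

Yes — this plan uses 11 crossings (≤ 11):
1. dragon II and trainer II cross → cell block B.
2. trainer II crosses ← cell block A.
3. dragon I and dragon III cross → cell block B.
4. dragon II crosses ← cell block A.
5. trainer I and trainer III cross → cell block B.
6. dragon III and trainer III cross ← cell block A.
7. trainer II and trainer III cross → cell block B.
8. dragon I crosses ← cell block A.
9. dragon II and dragon III cross → cell block B.
10. trainer I crosses ← cell block A.
11. dragon I and trainer I cross → cell block B.

Yes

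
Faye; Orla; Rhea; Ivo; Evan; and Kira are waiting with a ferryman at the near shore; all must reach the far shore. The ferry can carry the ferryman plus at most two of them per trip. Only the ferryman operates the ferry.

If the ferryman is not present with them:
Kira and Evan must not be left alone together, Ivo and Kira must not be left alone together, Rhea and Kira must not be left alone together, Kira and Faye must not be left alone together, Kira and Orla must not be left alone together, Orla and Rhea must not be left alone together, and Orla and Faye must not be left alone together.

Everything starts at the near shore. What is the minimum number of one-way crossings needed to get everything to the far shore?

9

Counting alone: the ferryman can take at most 2 across per trip to the far shore, so moving all 6 needs at least 3 loaded trips out, with a return between consecutive ones — at least 5 crossings.
The safety rule pushes this higher. Following every safe sequence of crossings, the most of the 6 that can be at the far shore as the ferry arrives there on crossings 5, 7 is 4, 5 respectively — never all 6.
So no plan with fewer than 9 crossings exists, and this one achieves 9:
1. Ferryman goes to the far shore with Kira and Orla.
2. Ferryman goes back to the near shore with Orla.
3. Ferryman goes to the far shore with Faye and Rhea.
4. Ferryman goes back to the near shore with Kira.
5. Ferryman goes to the far shore with Ivo and Kira.
6. Ferryman goes back to the near shore with Kira.
7. Ferryman goes to the far shore with Evan and Orla.
8. Ferryman goes back to the near shore with Orla.
9. Ferryman goes to the far shore with Kira and Orla.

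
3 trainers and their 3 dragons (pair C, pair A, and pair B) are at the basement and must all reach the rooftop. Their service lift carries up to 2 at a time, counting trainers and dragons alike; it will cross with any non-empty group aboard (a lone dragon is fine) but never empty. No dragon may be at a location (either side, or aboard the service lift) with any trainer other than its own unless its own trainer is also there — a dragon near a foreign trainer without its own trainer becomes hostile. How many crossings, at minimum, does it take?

Counting alone: each trip to the rooftop takes at most 2 across and each return brings at least 1 back, so after t trips out (and t−1 returns) at most 2t − (t−1) of the 6 are across; that first reaches 6 at t = 5, so at least 9 crossings are needed.
The safety rule pushes this higher. Following every safe sequence of crossings, the most of the 6 that can be at the rooftop as the service lift arrives there on crossing 9 is 5 — never all 6.
So no plan with fewer than 11 crossings exists, and this one achieves 11:
1. dragon C and trainer C cross → the rooftop.
2. trainer C crosses ← the basement.
3. dragon A and dragon B cross → the rooftop.
4. dragon C crosses ← the basement.
5. trainer A and trainer B cross → the rooftop.
6. dragon A and trainer A cross ← the basement.
7. trainer A and trainer C cross → the rooftop.
8. dragon B crosses ← the basement.
9. dragon A and dragon C cross → the rooftop.
10. trainer B crosses ← the basement.
11. dragon B and trainer B cross → the rooftop.

11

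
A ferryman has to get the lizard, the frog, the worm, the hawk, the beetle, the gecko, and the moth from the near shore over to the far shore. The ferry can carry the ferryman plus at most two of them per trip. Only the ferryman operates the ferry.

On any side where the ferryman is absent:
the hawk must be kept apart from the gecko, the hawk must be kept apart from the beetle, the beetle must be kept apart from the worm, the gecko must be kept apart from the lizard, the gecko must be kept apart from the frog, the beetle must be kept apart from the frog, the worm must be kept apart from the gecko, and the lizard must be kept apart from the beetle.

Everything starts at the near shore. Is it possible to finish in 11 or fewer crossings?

Yes — this plan uses 9 crossings (≤ 11):
1. Ferryman goes to the far shore with the beetle and the gecko.  [the near shore: the frog, the hawk, the lizard, the moth, the worm | the far shore: the beetle, the gecko]
2. Ferryman goes back to the near shore alone.  [the near shore: the frog, the hawk, the lizard, the moth, the worm | the far shore: the beetle, the gecko]
3. Ferryman goes to the far shore with the moth.  [the near shore: the frog, the hawk, the lizard, the worm | the far shore: the beetle, the gecko, the moth]
4. Ferryman goes back to the near shore alone.  [the near shore: the frog, the hawk, the lizard, the worm | the far shore: the beetle, the gecko, the moth]
5. Ferryman goes to the far shore with the frog and the lizard.  [the near shore: the hawk, the worm | the far shore: the beetle, the frog, the gecko, the lizard, the moth]
6. Ferryman goes back to the near shore with the beetle and the gecko.  [the near shore: the beetle, the gecko, the hawk, the worm | the far shore: the frog, the lizard, the moth]
7. Ferryman goes to the far shore with the hawk and the worm.  [the near shore: the beetle, the gecko | the far shore: the frog, the hawk, the lizard, the moth, the worm]
8. Ferryman goes back to the near shore alone.  [the near shore: the beetle, the gecko | the far shore: the frog, the hawk, the lizard, the moth, the worm]
9. Ferryman goes to the far shore with the beetle and the gecko.  [the near shore: — | the far shore: the beetle, the frog, the gecko, the hawk, the lizard, the moth, the worm]

Yes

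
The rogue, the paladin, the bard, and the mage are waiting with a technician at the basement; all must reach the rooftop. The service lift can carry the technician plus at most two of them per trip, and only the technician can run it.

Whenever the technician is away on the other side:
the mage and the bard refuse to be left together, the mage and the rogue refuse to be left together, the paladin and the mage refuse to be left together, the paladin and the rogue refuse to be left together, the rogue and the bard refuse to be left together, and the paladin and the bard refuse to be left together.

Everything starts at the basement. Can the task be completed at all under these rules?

Whatever the first load, the items left behind include a forbidden pair without the technician. No opening move is safe, so no plan exists.

No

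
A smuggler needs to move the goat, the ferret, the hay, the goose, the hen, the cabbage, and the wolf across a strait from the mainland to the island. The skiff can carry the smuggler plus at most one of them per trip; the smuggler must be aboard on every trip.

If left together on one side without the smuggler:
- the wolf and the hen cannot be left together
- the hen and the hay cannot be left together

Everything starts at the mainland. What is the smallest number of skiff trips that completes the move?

Counting alone: the smuggler can take at most 1 across per trip to the island, so moving all 7 needs at least 7 loaded trips out, with a return between consecutive ones — at least 13 crossings.
The safety rule pushes this higher. Following every safe sequence of crossings, the most of the 7 that can be at the island as the skiff arrives there on crossing 13 is 6 — never all 7.
So no plan with fewer than 15 crossings exists, and this one achieves 15:
1. Smuggler goes to the island with the hen.
2. Smuggler goes back to the mainland alone.
3. Smuggler goes to the island with the goat.
4. Smuggler goes back to the mainland alone.
5. Smuggler goes to the island with the ferret.
6. Smuggler goes back to the mainland alone.
7. Smuggler goes to the island with the hay.
8. Smuggler goes back to the mainland with the hen.
9. Smuggler goes to the island with the wolf.
10. Smuggler goes back to the mainland alone.
11. Smuggler goes to the island with the goose.
12. Smuggler goes back to the mainland alone.
13. Smuggler goes to the island with the cabbage.
14. Smuggler goes back to the mainland alone.
15. Smuggler goes to the island with the hen.

15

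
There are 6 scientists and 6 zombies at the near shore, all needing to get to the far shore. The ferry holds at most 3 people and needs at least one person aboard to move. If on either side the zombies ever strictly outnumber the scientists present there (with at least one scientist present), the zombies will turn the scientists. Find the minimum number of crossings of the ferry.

Following every safe sequence of crossings from the start, the most of the 12 that can be at the far shore as the ferry arrives there on crossings 1, 3, 5 is 3, 5, 6 respectively; the best ever achieved is 6 of 12.
From crossing 7 on, no configuration arises that was not already reachable earlier: only 17 distinct safe configurations (who is on which side, and where the ferry is) can ever be reached, none of them has everyone across, and every continuation just revisits them. They are: 0 scientists + 0 zombies across (ferry back at the start); 0 scientists + 1 zombie across (ferry there); 0 scientists + 1 zombie across (ferry back at the start); 0 scientists + 2 zombies across (ferry there); 0 scientists + 2 zombies across (ferry back at the start); 0 scientists + 3 zombies across (ferry there); 0 scientists + 3 zombies across (ferry back at the start); 0 scientists + 4 zombies across (ferry there); 0 scientists + 4 zombies across (ferry back at the start); 0 scientists + 5 zombies across (ferry there); 0 scientists + 5 zombies across (ferry back at the start); 0 scientists + 6 zombies across (ferry there); 1 scientist + 1 zombie across (ferry there); 1 scientist + 1 zombie across (ferry back at the start); 2 scientists + 2 zombies across (ferry there); 2 scientists + 2 zombies across (ferry back at the start); 3 scientists + 3 zombies across (ferry there). So no valid plan exists.

impossible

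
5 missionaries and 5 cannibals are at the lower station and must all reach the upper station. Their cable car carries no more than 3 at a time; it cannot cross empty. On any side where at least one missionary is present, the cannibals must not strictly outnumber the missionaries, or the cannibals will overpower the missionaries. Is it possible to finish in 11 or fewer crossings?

Yes

Yes — this plan uses 11 crossings (≤ 11):
1. 2 cannibals → the upper station.  (the lower station: 5M 3C; the upper station: 0M 2C)
2. 1 cannibal ← the lower station.  (the lower station: 5M 4C; the upper station: 0M 1C)
3. 3 cannibals → the upper station.  (the lower station: 5M 1C; the upper station: 0M 4C)
4. 1 cannibal ← the lower station.  (the lower station: 5M 2C; the upper station: 0M 3C)
5. 3 missionaries → the upper station.  (the lower station: 2M 2C; the upper station: 3M 3C)
6. 1 missionary and 1 cannibal ← the lower station.  (the lower station: 3M 3C; the upper station: 2M 2C)
7. 3 missionaries → the upper station.  (the lower station: 0M 3C; the upper station: 5M 2C)
8. 1 cannibal ← the lower station.  (the lower station: 0M 4C; the upper station: 5M 1C)
9. 2 cannibals → the upper station.  (the lower station: 0M 2C; the upper station: 5M 3C)
10. 1 cannibal ← the lower station.  (the lower station: 0M 3C; the upper station: 5M 2C)
11. 3 cannibals → the upper station.  (the lower station: 0M 0C; the upper station: 5M 5C)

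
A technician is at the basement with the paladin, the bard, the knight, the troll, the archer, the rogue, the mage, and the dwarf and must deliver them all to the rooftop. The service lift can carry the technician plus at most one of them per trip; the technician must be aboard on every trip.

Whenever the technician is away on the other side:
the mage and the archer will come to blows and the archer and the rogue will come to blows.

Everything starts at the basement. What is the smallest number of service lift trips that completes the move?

Counting alone: the technician can take at most 1 across per trip to the rooftop, so moving all 8 needs at least 8 loaded trips out, with a return between consecutive ones — at least 15 crossings.
The safety rule pushes this higher. Following every safe sequence of crossings, the most of the 8 that can be at the rooftop as the service lift arrives there on crossing 15 is 7 — never all 8.
So no plan with fewer than 17 crossings exists, and this one achieves 17:
1. Technician goes to the rooftop with the archer.
2. Technician goes back to the basement alone.
3. Technician goes to the rooftop with the paladin.
4. Technician goes back to the basement alone.
5. Technician goes to the rooftop with the bard.
6. Technician goes back to the basement alone.
7. Technician goes to the rooftop with the knight.
8. Technician goes back to the basement alone.
9. Technician goes to the rooftop with the troll.
10. Technician goes back to the basement alone.
11. Technician goes to the rooftop with the rogue.
12. Technician goes back to the basement with the archer.
13. Technician goes to the rooftop with the mage.
14. Technician goes back to the basement alone.
15. Technician goes to the rooftop with the dwarf.
16. Technician goes back to the basement alone.
17. Technician goes to the rooftop with the archer.

17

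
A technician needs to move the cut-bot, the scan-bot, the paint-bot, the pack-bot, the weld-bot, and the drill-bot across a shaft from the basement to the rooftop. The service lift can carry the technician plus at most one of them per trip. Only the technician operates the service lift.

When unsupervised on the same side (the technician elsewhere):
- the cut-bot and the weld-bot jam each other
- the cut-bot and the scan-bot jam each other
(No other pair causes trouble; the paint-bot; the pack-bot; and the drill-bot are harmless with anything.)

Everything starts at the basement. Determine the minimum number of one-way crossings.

Counting alone: the technician can take at most 1 across per trip to the rooftop, so moving all 6 needs at least 6 loaded trips out, with a return between consecutive ones — at least 11 crossings.
The safety rule pushes this higher. Following every safe sequence of crossings, the most of the 6 that can be at the rooftop as the service lift arrives there on crossing 11 is 5 — never all 6.
So no plan with fewer than 13 crossings exists, and this one achieves 13:
1. Technician goes to the rooftop with the cut-bot.
2. Technician goes back to the basement alone.
3. Technician goes to the rooftop with the scan-bot.
4. Technician goes back to the basement with the cut-bot.
5. Technician goes to the rooftop with the weld-bot.
6. Technician goes back to the basement alone.
7. Technician goes to the rooftop with the paint-bot.
8. Technician goes back to the basement alone.
9. Technician goes to the rooftop with the pack-bot.
10. Technician goes back to the basement alone.
11. Technician goes to the rooftop with the drill-bot.
12. Technician goes back to the basement alone.
13. Technician goes to the rooftop with the cut-bot.

13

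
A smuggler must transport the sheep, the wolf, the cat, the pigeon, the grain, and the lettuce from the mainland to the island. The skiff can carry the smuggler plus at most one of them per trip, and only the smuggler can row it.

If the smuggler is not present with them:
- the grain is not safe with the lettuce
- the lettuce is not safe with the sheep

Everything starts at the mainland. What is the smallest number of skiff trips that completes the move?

Counting alone: the smuggler can take at most 1 across per trip to the island, so moving all 6 needs at least 6 loaded trips out, with a return between consecutive ones — at least 11 crossings.
The safety rule pushes this higher. Following every safe sequence of crossings, the most of the 6 that can be at the island as the skiff arrives there on crossing 11 is 5 — never all 6.
So no plan with fewer than 13 crossings exists, and this one achieves 13:
1. Smuggler goes to the island with the lettuce.  [the mainland: the cat, the grain, the pigeon, the sheep, the wolf | the island: the lettuce]
2. Smuggler goes back to the mainland alone.  [the mainland: the cat, the grain, the pigeon, the sheep, the wolf | the island: the lettuce]
3. Smuggler goes to the island with the sheep.  [the mainland: the cat, the grain, the pigeon, the wolf | the island: the lettuce, the sheep]
4. Smuggler goes back to the mainland with the lettuce.  [the mainland: the cat, the grain, the lettuce, the pigeon, the wolf | the island: the sheep]
5. Smuggler goes to the island with the grain.  [the mainland: the cat, the lettuce, the pigeon, the wolf | the island: the grain, the sheep]
6. Smuggler goes back to the mainland alone.  [the mainland: the cat, the lettuce, the pigeon, the wolf | the island: the grain, the sheep]
7. Smuggler goes to the island with the wolf.  [the mainland: the cat, the lettuce, the pigeon | the island: the grain, the sheep, the wolf]
8. Smuggler goes back to the mainland alone.  [the mainland: the cat, the lettuce, the pigeon | the island: the grain, the sheep, the wolf]
9. Smuggler goes to the island with the cat.  [the mainland: the lettuce, the pigeon | the island: the cat, the grain, the sheep, the wolf]
10. Smuggler goes back to the mainland alone.  [the mainland: the lettuce, the pigeon | the island: the cat, the grain, the sheep, the wolf]
11. Smuggler goes to the island with the pigeon.  [the mainland: the lettuce | the island: the cat, the grain, the pigeon, the sheep, the wolf]
12. Smuggler goes back to the mainland alone.  [the mainland: the lettuce | the island: the cat, the grain, the pigeon, the sheep, the wolf]
13. Smuggler goes to the island with the lettuce.  [the mainland: — | the island: the cat, the grain, the lettuce, the pigeon, the sheep, the wolf]

13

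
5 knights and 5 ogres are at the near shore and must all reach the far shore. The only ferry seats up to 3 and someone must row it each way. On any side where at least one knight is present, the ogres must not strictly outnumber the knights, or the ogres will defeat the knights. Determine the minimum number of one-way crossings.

11

Counting alone: each trip to the far shore takes at most 3 across and each return brings at least 1 back, so after t trips out (and t−1 returns) at most 3t − (t−1) of the 10 are across; that first reaches 10 at t = 5, so at least 9 crossings are needed.
The safety rule pushes this higher. Following every safe sequence of crossings, the most of the 10 that can be at the far shore as the ferry arrives there on crossing 9 is 9 — never all 10.
So no plan with fewer than 11 crossings exists, and this one achieves 11:
1. 2 ogres → the far shore.  (the near shore: 5K 3O; the far shore: 0K 2O)
2. 1 ogre ← the near shore.  (the near shore: 5K 4O; the far shore: 0K 1O)
3. 3 ogres → the far shore.  (the near shore: 5K 1O; the far shore: 0K 4O)
4. 1 ogre ← the near shore.  (the near shore: 5K 2O; the far shore: 0K 3O)
5. 3 knights → the far shore.  (the near shore: 2K 2O; the far shore: 3K 3O)
6. 1 knight and 1 ogre ← the near shore.  (the near shore: 3K 3O; the far shore: 2K 2O)
7. 3 knights → the far shore.  (the near shore: 0K 3O; the far shore: 5K 2O)
8. 1 ogre ← the near shore.  (the near shore: 0K 4O; the far shore: 5K 1O)
9. 2 ogres → the far shore.  (the near shore: 0K 2O; the far shore: 5K 3O)
10. 1 ogre ← the near shore.  (the near shore: 0K 3O; the far shore: 5K 2O)
11. 3 ogres → the far shore.  (the near shore: 0K 0O; the far shore: 5K 5O)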